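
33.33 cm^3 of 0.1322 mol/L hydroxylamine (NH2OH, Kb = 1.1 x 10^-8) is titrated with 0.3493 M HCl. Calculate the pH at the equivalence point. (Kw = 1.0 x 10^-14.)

n(NH2OH) = 0.1322 x 0.03333 = 0.004406 mol; V(HCl) at equivalence = 0.004406/0.3493 = 0.01261 L.
At equivalence the base is fully converted to NH3OH+; total volume = 0.04594 L, so [NH3OH+] = 0.004406/0.04594 = 0.09590 M.
Ka(NH3OH+) = Kw/Kb = 1.0e-14 / 1.1 x 10^-8 = 9.09e-7.
[H^+] = sqrt(Ka x [NH3OH+]) = sqrt(9.09e-7 x 0.09590) = 0.000295 M.
pH = -log(0.000295) = 3.53.

3.53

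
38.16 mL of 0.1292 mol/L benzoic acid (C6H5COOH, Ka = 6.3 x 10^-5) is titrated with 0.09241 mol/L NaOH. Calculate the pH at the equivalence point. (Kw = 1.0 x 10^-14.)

8.47

n(C6H5COOH) = 0.1292 x 0.03816 = 0.004930 mol; V(NaOH) at equivalence = 0.004930/0.09241 = 0.05335 L.
At equivalence all the acid is converted to C6H5COO-; total volume = 0.03816 + 0.05335 = 0.09151 L, so [C6H5COO-] = 0.004930/0.09151 = 0.05388 M.
Kb = Kw/Ka = 1.0e-14 / 6.3 x 10^-5 = 1.59e-10.
[OH^-] = sqrt(Kb x [C6H5COO-]) = sqrt(1.59e-10 x 0.05388) = 2.92e-6 M.
pOH = 5.53, so pH = 14.00 - 5.53 = 8.47.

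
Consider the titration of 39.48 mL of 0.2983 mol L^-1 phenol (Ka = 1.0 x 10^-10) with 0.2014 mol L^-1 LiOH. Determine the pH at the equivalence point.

11.54

n(C6H5OH) = 0.2983 x 0.03948 = 0.01178 mol; V(LiOH) at equivalence = 0.01178/0.2014 = 0.05848 L.
At equivalence all the acid is converted to C6H5O-; total volume = 0.03948 + 0.05848 = 0.09796 L, so [C6H5O-] = 0.01178/0.09796 = 0.1202 M.
Kb = Kw/Ka = 1.0e-14 / 1.0 x 10^-10 = 0.000100.
[OH^-] = sqrt(Kb x [C6H5O-]) = sqrt(0.000100 x 0.1202) = 0.00347 M.
pOH = 2.46, so pH = 14.00 - 2.46 = 11.54.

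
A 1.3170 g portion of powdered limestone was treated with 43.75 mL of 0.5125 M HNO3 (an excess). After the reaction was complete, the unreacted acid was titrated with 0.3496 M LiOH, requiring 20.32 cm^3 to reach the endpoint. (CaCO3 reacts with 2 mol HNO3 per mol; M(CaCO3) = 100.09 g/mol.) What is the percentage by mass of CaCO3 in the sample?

58.2%

Total n(HNO3) added = 0.5125 x 0.04375 = 0.02242 mol.
n(LiOH) used = 0.3496 x 0.02032 = 0.007104 mol, which equals the excess n(HNO3).
So n(HNO3) consumed by the sample = 0.02242 - 0.007104 = 0.01532 mol.
n(CaCO3) = 0.01532 / 2 = 0.007659 mol.
mass CaCO3 = 0.007659 x 100.09 = 0.7666 g, so %CaCO3 = 0.7666/1.3170 x 100 = 58.2%.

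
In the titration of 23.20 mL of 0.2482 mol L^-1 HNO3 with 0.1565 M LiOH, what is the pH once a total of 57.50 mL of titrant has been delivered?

n(acid) = 0.2482 x 0.02320 = 0.005758 mol; n(LiOH) added = 0.1565 x 0.05750 = 0.008999 mol.
Base is in excess by 0.008999 - 0.005758 = 0.003241 mol in a total volume of 0.08070 L.
[OH^-] = 0.003241/0.08070 = 0.04016 M, so pOH = 1.40 and pH = 14.00 - 1.40 = 12.60.

12.60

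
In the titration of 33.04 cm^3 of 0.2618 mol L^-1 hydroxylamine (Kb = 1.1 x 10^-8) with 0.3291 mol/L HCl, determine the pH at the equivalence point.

3.44

n(NH2OH) = 0.2618 x 0.03304 = 0.008650 mol; V(HCl) at equivalence = 0.008650/0.3291 = 0.02628 L.
At equivalence the base is fully converted to NH3OH+; total volume = 0.05932 L, so [NH3OH+] = 0.008650/0.05932 = 0.1458 M.
Ka(NH3OH+) = Kw/Kb = 1.0e-14 / 1.1 x 10^-8 = 9.09e-7.
[H^+] = sqrt(Ka x [NH3OH+]) = sqrt(9.09e-7 x 0.1458) = 0.000364 M.
pH = -log(0.000364) = 3.44.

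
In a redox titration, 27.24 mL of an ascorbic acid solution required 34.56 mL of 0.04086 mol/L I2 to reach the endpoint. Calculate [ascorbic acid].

0.0518 M

n(I2) = 0.04086 x 0.03456 = 0.001412 mol.
From the balanced equation, 1 mol I2 reacts with 1 mol ascorbic acid, so n(ascorbic acid) = 0.001412 x 1/1 = 0.001412 mol.
[ascorbic acid] = 0.001412 / 0.02724 L = 0.0518 M.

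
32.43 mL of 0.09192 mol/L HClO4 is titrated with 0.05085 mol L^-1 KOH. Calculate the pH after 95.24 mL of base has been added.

n(acid) = 0.09192 x 0.03243 = 0.002981 mol; n(KOH) added = 0.05085 x 0.09524 = 0.004843 mol.
Base is in excess by 0.004843 - 0.002981 = 0.001862 mol in a total volume of 0.1277 L.
[OH^-] = 0.001862/0.1277 = 0.01458 M, so pOH = 1.84 and pH = 14.00 - 1.84 = 12.16.

12.16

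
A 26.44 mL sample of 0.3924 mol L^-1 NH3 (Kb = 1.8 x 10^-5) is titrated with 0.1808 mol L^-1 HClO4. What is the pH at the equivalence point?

n(NH3) = 0.3924 x 0.02644 = 0.01038 mol; V(HClO4) at equivalence = 0.01038/0.1808 = 0.05738 L.
At equivalence the base is fully converted to NH4+; total volume = 0.08382 L, so [NH4+] = 0.01038/0.08382 = 0.1238 M.
Ka(NH4+) = Kw/Kb = 1.0e-14 / 1.8 x 10^-5 = 5.56e-10.
[H^+] = sqrt(Ka x [NH4+]) = sqrt(5.56e-10 x 0.1238) = 8.29e-6 M.
pH = -log(8.29e-6) = 5.08.

5.08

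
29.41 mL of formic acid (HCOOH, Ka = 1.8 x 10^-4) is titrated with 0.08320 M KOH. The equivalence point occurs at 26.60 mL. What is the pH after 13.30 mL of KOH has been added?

3.74

13.30 mL is exactly half the equivalence volume (26.60/2), i.e. the half-equivalence point.
There, n(HA) = n(A^-), so pH = pKa = -log(1.8 x 10^-4) = 3.74.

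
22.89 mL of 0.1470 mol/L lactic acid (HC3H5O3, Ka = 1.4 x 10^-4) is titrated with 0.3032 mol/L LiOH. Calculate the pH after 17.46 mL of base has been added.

n(acid) = 0.1470 x 0.02289 = 0.003365 mol; n(LiOH) added = 0.3032 x 0.01746 = 0.005294 mol.
Base is in excess by 0.005294 - 0.003365 = 0.001929 mol in a total volume of 0.04035 L.
[OH^-] = 0.001929/0.04035 = 0.04781 M, so pOH = 1.32 and pH = 14.00 - 1.32 = 12.68.

12.68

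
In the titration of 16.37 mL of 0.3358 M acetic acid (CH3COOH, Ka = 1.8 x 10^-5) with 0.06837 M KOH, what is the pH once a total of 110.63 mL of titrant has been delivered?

n(acid) = 0.3358 x 0.01637 = 0.005497 mol; n(KOH) added = 0.06837 x 0.1106 = 0.007564 mol.
Base is in excess by 0.007564 - 0.005497 = 0.002067 mol in a total volume of 0.1270 L.
[OH^-] = 0.002067/0.1270 = 0.01627 M, so pOH = 1.79 and pH = 14.00 - 1.79 = 12.21.

12.21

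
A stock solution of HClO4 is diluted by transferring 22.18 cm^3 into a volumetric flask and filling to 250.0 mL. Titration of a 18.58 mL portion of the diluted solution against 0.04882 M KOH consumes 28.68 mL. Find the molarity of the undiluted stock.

n(KOH) = 0.04882 x 0.02868 = 0.001400 mol.
n(HClO4) in the aliquot = 0.001400 mol.
[diluted HClO4] = 0.001400 / 0.01858 = 0.07536 M.
Dilution factor = 250.0/22.18 = 11.27, so [stock] = 0.07536 x 11.27 = 0.849 M.

0.849 M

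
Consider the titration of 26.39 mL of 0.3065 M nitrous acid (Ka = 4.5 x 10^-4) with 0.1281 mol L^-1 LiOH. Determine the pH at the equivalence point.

8.15

n(HNO2) = 0.3065 x 0.02639 = 0.008089 mol; V(LiOH) at equivalence = 0.008089/0.1281 = 0.06314 L.
At equivalence all the acid is converted to NO2-; total volume = 0.02639 + 0.06314 = 0.08953 L, so [NO2-] = 0.008089/0.08953 = 0.09034 M.
Kb = Kw/Ka = 1.0e-14 / 4.5 x 10^-4 = 2.22e-11.
[OH^-] = sqrt(Kb x [NO2-]) = sqrt(2.22e-11 x 0.09034) = 1.42e-6 M.
pOH = 5.85, so pH = 14.00 - 5.85 = 8.15.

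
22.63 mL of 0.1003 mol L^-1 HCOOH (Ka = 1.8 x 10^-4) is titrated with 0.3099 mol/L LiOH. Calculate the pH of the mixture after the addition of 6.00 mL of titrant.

Initial n(HCOOH) = 0.1003 x 0.02263 = 0.002270 mol.
n(LiOH) added = 0.3099 x 0.006000 = 0.001859 mol, converting that many moles of HCOOH to HCOO-.
Remaining n(HCOOH) = 0.0004104 mol; n(HCOO-) = 0.001859 mol.
By Henderson-Hasselbalch, pH = pKa + log([A^-]/[HA]) = 3.74 + log(0.001859/0.0004104) = 3.74 + (+0.66) = 4.40.

4.40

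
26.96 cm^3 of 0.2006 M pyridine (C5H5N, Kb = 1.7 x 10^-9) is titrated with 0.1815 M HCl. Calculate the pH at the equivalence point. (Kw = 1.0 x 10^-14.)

3.13

n(C5H5N) = 0.2006 x 0.02696 = 0.005408 mol; V(HCl) at equivalence = 0.005408/0.1815 = 0.02980 L.
At equivalence the base is fully converted to C5H5NH+; total volume = 0.05676 L, so [C5H5NH+] = 0.005408/0.05676 = 0.09529 M.
Ka(C5H5NH+) = Kw/Kb = 1.0e-14 / 1.7 x 10^-9 = 5.88e-6.
[H^+] = sqrt(Ka x [C5H5NH+]) = sqrt(5.88e-6 x 0.09529) = 0.000749 M.
pH = -log(0.000749) = 3.13.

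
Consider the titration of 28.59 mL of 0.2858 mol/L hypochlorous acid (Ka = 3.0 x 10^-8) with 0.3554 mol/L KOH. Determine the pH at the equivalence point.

n(HClO) = 0.2858 x 0.02859 = 0.008171 mol; V(KOH) at equivalence = 0.008171/0.3554 = 0.02299 L.
At equivalence all the acid is converted to ClO-; total volume = 0.02859 + 0.02299 = 0.05158 L, so [ClO-] = 0.008171/0.05158 = 0.1584 M.
Kb = Kw/Ka = 1.0e-14 / 3.0 x 10^-8 = 3.33e-7.
[OH^-] = sqrt(Kb x [ClO-]) = sqrt(3.33e-7 x 0.1584) = 0.000230 M.
pOH = 3.64, so pH = 14.00 - 3.64 = 10.36.

10.36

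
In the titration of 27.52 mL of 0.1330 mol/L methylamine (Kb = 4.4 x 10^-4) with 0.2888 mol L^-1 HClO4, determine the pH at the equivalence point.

5.84

n(CH3NH2) = 0.1330 x 0.02752 = 0.003660 mol; V(HClO4) at equivalence = 0.003660/0.2888 = 0.01267 L.
At equivalence the base is fully converted to CH3NH3+; total volume = 0.04019 L, so [CH3NH3+] = 0.003660/0.04019 = 0.09106 M.
Ka(CH3NH3+) = Kw/Kb = 1.0e-14 / 4.4 x 10^-4 = 2.27e-11.
[H^+] = sqrt(Ka x [CH3NH3+]) = sqrt(2.27e-11 x 0.09106) = 1.44e-6 M.
pH = -log(1.44e-6) = 5.84.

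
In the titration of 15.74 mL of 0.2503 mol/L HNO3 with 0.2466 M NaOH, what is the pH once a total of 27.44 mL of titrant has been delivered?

12.82

n(acid) = 0.2503 x 0.01574 = 0.003940 mol; n(NaOH) added = 0.2466 x 0.02744 = 0.006767 mol.
Base is in excess by 0.006767 - 0.003940 = 0.002827 mol in a total volume of 0.04318 L.
[OH^-] = 0.002827/0.04318 = 0.06547 M, so pOH = 1.18 and pH = 14.00 - 1.18 = 12.82.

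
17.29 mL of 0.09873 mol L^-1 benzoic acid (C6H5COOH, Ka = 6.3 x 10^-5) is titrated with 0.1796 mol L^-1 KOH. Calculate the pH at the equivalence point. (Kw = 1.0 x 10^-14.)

8.50

n(C6H5COOH) = 0.09873 x 0.01729 = 0.001707 mol; V(KOH) at equivalence = 0.001707/0.1796 = 0.009505 L.
At equivalence all the acid is converted to C6H5COO-; total volume = 0.01729 + 0.009505 = 0.02679 L, so [C6H5COO-] = 0.001707/0.02679 = 0.06371 M.
Kb = Kw/Ka = 1.0e-14 / 6.3 x 10^-5 = 1.59e-10.
[OH^-] = sqrt(Kb x [C6H5COO-]) = sqrt(1.59e-10 x 0.06371) = 3.18e-6 M.
pOH = 5.50, so pH = 14.00 - 5.50 = 8.50.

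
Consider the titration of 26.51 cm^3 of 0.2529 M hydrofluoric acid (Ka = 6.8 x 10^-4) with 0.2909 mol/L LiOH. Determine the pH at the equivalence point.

n(HF) = 0.2529 x 0.02651 = 0.006704 mol; V(LiOH) at equivalence = 0.006704/0.2909 = 0.02305 L.
At equivalence all the acid is converted to F-; total volume = 0.02651 + 0.02305 = 0.04956 L, so [F-] = 0.006704/0.04956 = 0.1353 M.
Kb = Kw/Ka = 1.0e-14 / 6.8 x 10^-4 = 1.47e-11.
[OH^-] = sqrt(Kb x [F-]) = sqrt(1.47e-11 x 0.1353) = 1.41e-6 M.
pOH = 5.85, so pH = 14.00 - 5.85 = 8.15.

8.15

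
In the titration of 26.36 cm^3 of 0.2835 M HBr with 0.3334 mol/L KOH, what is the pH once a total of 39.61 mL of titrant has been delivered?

n(acid) = 0.2835 x 0.02636 = 0.007473 mol; n(KOH) added = 0.3334 x 0.03961 = 0.01321 mol.
Base is in excess by 0.01321 - 0.007473 = 0.005733 mol in a total volume of 0.06597 L.
[OH^-] = 0.005733/0.06597 = 0.08690 M, so pOH = 1.06 and pH = 14.00 - 1.06 = 12.94.

12.94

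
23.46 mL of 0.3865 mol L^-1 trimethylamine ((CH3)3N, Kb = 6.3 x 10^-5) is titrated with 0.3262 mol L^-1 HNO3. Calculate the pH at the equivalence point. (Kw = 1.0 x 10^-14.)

5.28

n((CH3)3N) = 0.3865 x 0.02346 = 0.009067 mol; V(HNO3) at equivalence = 0.009067/0.3262 = 0.02780 L.
At equivalence the base is fully converted to (CH3)3NH+; total volume = 0.05126 L, so [(CH3)3NH+] = 0.009067/0.05126 = 0.1769 M.
Ka((CH3)3NH+) = Kw/Kb = 1.0e-14 / 6.3 x 10^-5 = 1.59e-10.
[H^+] = sqrt(Ka x [(CH3)3NH+]) = sqrt(1.59e-10 x 0.1769) = 5.30e-6 M.
pH = -log(5.30e-6) = 5.28.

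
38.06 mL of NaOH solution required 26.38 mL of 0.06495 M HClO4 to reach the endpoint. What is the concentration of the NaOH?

n(HClO4) delivered = 0.06495 x 0.02638 = 0.001713 mol.
For a 1:1 reaction, n(NaOH) = 0.001713 mol.
[NaOH] = 0.001713 mol / 0.03806 L = 0.0450 M.

0.0450 M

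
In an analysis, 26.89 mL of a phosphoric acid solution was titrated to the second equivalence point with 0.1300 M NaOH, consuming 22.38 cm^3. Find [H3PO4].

0.0541 M

n(NaOH) = 0.1300 x 0.02238 = 0.002909 mol.
At the second equivalence point, 2 mol OH^- react per mol H3PO4, so n(H3PO4) = 0.002909 / 2 = 0.001455 mol.
[H3PO4] = 0.001455 / 0.02689 L = 0.0541 M.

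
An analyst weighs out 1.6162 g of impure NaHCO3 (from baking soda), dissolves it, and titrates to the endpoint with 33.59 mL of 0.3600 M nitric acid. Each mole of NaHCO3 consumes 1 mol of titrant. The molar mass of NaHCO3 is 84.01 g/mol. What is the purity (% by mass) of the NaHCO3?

n(HNO3) = 0.3600 x 0.03359 = 0.01209 mol.
n(NaHCO3) = 0.01209 / 1 = 0.01209 mol.
mass of NaHCO3 = 0.01209 x 84.01 = 1.016 g.
% purity = 1.016 / 1.6162 x 100 = 62.9%.

62.9%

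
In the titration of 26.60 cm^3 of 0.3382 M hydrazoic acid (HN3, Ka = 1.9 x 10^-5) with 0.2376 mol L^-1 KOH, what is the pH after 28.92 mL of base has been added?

5.23

Initial n(HN3) = 0.3382 x 0.02660 = 0.008996 mol.
n(KOH) added = 0.2376 x 0.02892 = 0.006871 mol, converting that many moles of HN3 to N3-.
Remaining n(HN3) = 0.002125 mol; n(N3-) = 0.006871 mol.
By Henderson-Hasselbalch, pH = pKa + log([A^-]/[HA]) = 4.72 + log(0.006871/0.002125) = 4.72 + (+0.51) = 5.23.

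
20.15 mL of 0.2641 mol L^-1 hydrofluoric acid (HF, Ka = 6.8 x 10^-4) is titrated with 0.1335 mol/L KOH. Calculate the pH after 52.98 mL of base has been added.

12.38

n(acid) = 0.2641 x 0.02015 = 0.005322 mol; n(KOH) added = 0.1335 x 0.05298 = 0.007073 mol.
Base is in excess by 0.007073 - 0.005322 = 0.001751 mol in a total volume of 0.07313 L.
[OH^-] = 0.001751/0.07313 = 0.02395 M, so pOH = 1.62 and pH = 14.00 - 1.62 = 12.38.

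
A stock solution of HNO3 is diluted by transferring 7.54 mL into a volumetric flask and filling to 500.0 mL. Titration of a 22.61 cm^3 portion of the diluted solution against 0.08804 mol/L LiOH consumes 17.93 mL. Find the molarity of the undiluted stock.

4.63 M

n(LiOH) = 0.08804 x 0.01793 = 0.001579 mol.
n(HNO3) in the aliquot = 0.001579 mol.
[diluted HNO3] = 0.001579 / 0.02261 = 0.06982 M.
Dilution factor = 500.0/7.540 = 66.31, so [stock] = 0.06982 x 66.31 = 4.63 M.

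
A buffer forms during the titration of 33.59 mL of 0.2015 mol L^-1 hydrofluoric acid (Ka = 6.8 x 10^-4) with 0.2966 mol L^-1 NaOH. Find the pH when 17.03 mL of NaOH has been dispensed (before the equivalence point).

3.64

Initial n(HF) = 0.2015 x 0.03359 = 0.006768 mol.
n(NaOH) added = 0.2966 x 0.01703 = 0.005051 mol, converting that many moles of HF to F-.
Remaining n(HF) = 0.001717 mol; n(F-) = 0.005051 mol.
By Henderson-Hasselbalch, pH = pKa + log([A^-]/[HA]) = 3.17 + log(0.005051/0.001717) = 3.17 + (+0.47) = 3.64.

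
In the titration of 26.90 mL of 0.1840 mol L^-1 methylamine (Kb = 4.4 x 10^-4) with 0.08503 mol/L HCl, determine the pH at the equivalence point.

n(CH3NH2) = 0.1840 x 0.02690 = 0.004950 mol; V(HCl) at equivalence = 0.004950/0.08503 = 0.05821 L.
At equivalence the base is fully converted to CH3NH3+; total volume = 0.08511 L, so [CH3NH3+] = 0.004950/0.08511 = 0.05816 M.
Ka(CH3NH3+) = Kw/Kb = 1.0e-14 / 4.4 x 10^-4 = 2.27e-11.
[H^+] = sqrt(Ka x [CH3NH3+]) = sqrt(2.27e-11 x 0.05816) = 1.15e-6 M.
pH = -log(1.15e-6) = 5.94.

5.94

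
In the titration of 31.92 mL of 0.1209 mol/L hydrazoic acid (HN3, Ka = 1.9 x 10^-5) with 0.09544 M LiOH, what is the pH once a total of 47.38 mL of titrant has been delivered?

11.92

n(acid) = 0.1209 x 0.03192 = 0.003859 mol; n(LiOH) added = 0.09544 x 0.04738 = 0.004522 mol.
Base is in excess by 0.004522 - 0.003859 = 0.0006628 mol in a total volume of 0.07930 L.
[OH^-] = 0.0006628/0.07930 = 0.008358 M, so pOH = 2.08 and pH = 14.00 - 2.08 = 11.92.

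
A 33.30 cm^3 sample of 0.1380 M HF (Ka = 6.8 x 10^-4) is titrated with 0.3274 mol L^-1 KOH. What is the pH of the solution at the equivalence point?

n(HF) = 0.1380 x 0.03330 = 0.004595 mol; V(KOH) at equivalence = 0.004595/0.3274 = 0.01404 L.
At equivalence all the acid is converted to F-; total volume = 0.03330 + 0.01404 = 0.04734 L, so [F-] = 0.004595/0.04734 = 0.09708 M.
Kb = Kw/Ka = 1.0e-14 / 6.8 x 10^-4 = 1.47e-11.
[OH^-] = sqrt(Kb x [F-]) = sqrt(1.47e-11 x 0.09708) = 1.19e-6 M.
pOH = 5.92, so pH = 14.00 - 5.92 = 8.08.

8.08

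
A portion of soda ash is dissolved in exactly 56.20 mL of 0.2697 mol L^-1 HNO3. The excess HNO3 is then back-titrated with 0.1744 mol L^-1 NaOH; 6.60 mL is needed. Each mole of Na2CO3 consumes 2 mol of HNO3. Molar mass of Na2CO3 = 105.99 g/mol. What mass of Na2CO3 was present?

0.742 g

Total n(HNO3) added = 0.2697 x 0.05620 = 0.01516 mol.
n(NaOH) used = 0.1744 x 0.006600 = 0.001151 mol, which equals the excess n(HNO3).
So n(HNO3) consumed by the sample = 0.01516 - 0.001151 = 0.01401 mol.
n(Na2CO3) = 0.01401 / 2 = 0.007003 mol.
mass = 0.007003 mol x 105.99 g/mol = 0.742 g.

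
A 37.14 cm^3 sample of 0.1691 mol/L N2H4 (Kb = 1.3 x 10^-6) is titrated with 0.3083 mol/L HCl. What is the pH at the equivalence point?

n(N2H4) = 0.1691 x 0.03714 = 0.006280 mol; V(HCl) at equivalence = 0.006280/0.3083 = 0.02037 L.
At equivalence the base is fully converted to N2H5+; total volume = 0.05751 L, so [N2H5+] = 0.006280/0.05751 = 0.1092 M.
Ka(N2H5+) = Kw/Kb = 1.0e-14 / 1.3 x 10^-6 = 7.69e-9.
[H^+] = sqrt(Ka x [N2H5+]) = sqrt(7.69e-9 x 0.1092) = 2.90e-5 M.
pH = -log(2.90e-5) = 4.54.

4.54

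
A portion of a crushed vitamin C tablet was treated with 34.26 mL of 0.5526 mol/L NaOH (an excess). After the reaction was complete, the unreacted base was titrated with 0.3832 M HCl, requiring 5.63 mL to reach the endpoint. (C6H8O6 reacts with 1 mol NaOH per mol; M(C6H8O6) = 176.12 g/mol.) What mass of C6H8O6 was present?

Total n(NaOH) added = 0.5526 x 0.03426 = 0.01893 mol.
n(HCl) used = 0.3832 x 0.005630 = 0.002157 mol, which equals the excess n(NaOH).
So n(NaOH) consumed by the sample = 0.01893 - 0.002157 = 0.01677 mol.
n(C6H8O6) = 0.01677 / 1 = 0.01677 mol.
mass = 0.01677 mol x 176.12 g/mol = 2.95 g.

2.95 g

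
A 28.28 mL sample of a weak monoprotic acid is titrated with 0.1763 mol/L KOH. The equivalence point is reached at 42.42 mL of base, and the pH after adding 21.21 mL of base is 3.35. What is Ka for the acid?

4.5 x 10^-4

21.21 mL is half of the equivalence volume, so this is the half-equivalence point where [HA] = [A^-].
At half-equivalence pH = pKa, so pKa = 3.35.
Ka = 10^(-3.35) = 4.5 x 10^-4.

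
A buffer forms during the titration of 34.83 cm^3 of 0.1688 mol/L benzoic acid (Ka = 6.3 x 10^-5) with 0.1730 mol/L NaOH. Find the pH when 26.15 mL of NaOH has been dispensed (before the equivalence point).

4.72

Initial n(C6H5COOH) = 0.1688 x 0.03483 = 0.005879 mol.
n(NaOH) added = 0.1730 x 0.02615 = 0.004524 mol, converting that many moles of C6H5COOH to C6H5COO-.
Remaining n(C6H5COOH) = 0.001355 mol; n(C6H5COO-) = 0.004524 mol.
By Henderson-Hasselbalch, pH = pKa + log([A^-]/[HA]) = 4.20 + log(0.004524/0.001355) = 4.20 + (+0.52) = 4.72.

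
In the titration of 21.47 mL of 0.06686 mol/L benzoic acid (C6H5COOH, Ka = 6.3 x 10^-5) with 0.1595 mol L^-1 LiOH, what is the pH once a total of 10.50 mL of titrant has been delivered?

n(acid) = 0.06686 x 0.02147 = 0.001435 mol; n(LiOH) added = 0.1595 x 0.01050 = 0.001675 mol.
Base is in excess by 0.001675 - 0.001435 = 0.0002393 mol in a total volume of 0.03197 L.
[OH^-] = 0.0002393/0.03197 = 0.007484 M, so pOH = 2.13 and pH = 14.00 - 2.13 = 11.87.

11.87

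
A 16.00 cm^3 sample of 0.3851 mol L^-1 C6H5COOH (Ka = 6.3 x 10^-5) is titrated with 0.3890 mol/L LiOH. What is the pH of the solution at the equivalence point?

n(C6H5COOH) = 0.3851 x 0.01600 = 0.006162 mol; V(LiOH) at equivalence = 0.006162/0.3890 = 0.01584 L.
At equivalence all the acid is converted to C6H5COO-; total volume = 0.01600 + 0.01584 = 0.03184 L, so [C6H5COO-] = 0.006162/0.03184 = 0.1935 M.
Kb = Kw/Ka = 1.0e-14 / 6.3 x 10^-5 = 1.59e-10.
[OH^-] = sqrt(Kb x [C6H5COO-]) = sqrt(1.59e-10 x 0.1935) = 5.54e-6 M.
pOH = 5.26, so pH = 14.00 - 5.26 = 8.74.

8.74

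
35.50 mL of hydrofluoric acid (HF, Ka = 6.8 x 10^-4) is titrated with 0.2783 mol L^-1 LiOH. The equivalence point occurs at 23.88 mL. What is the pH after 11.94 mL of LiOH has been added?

11.94 mL is exactly half the equivalence volume (23.88/2), i.e. the half-equivalence point.
There, n(HA) = n(A^-), so pH = pKa = -log(6.8 x 10^-4) = 3.17.

3.17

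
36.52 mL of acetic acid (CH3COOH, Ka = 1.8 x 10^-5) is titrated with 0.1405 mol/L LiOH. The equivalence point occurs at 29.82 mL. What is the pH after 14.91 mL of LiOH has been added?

4.74

14.91 mL is exactly half the equivalence volume (29.82/2), i.e. the half-equivalence point.
There, n(HA) = n(A^-), so pH = pKa = -log(1.8 x 10^-5) = 4.74.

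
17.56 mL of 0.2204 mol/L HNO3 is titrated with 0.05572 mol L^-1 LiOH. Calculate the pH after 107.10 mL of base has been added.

12.23

n(acid) = 0.2204 x 0.01756 = 0.003870 mol; n(LiOH) added = 0.05572 x 0.1071 = 0.005968 mol.
Base is in excess by 0.005968 - 0.003870 = 0.002097 mol in a total volume of 0.1247 L.
[OH^-] = 0.002097/0.1247 = 0.01682 M, so pOH = 1.77 and pH = 14.00 - 1.77 = 12.23.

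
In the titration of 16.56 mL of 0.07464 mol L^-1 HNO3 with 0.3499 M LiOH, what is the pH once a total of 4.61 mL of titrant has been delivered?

12.25

n(acid) = 0.07464 x 0.01656 = 0.001236 mol; n(LiOH) added = 0.3499 x 0.004610 = 0.001613 mol.
Base is in excess by 0.001613 - 0.001236 = 0.0003770 mol in a total volume of 0.02117 L.
[OH^-] = 0.0003770/0.02117 = 0.01781 M, so pOH = 1.75 and pH = 14.00 - 1.75 = 12.25.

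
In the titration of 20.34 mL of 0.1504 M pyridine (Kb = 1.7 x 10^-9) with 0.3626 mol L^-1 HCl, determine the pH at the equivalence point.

n(C5H5N) = 0.1504 x 0.02034 = 0.003059 mol; V(HCl) at equivalence = 0.003059/0.3626 = 0.008437 L.
At equivalence the base is fully converted to C5H5NH+; total volume = 0.02878 L, so [C5H5NH+] = 0.003059/0.02878 = 0.1063 M.
Ka(C5H5NH+) = Kw/Kb = 1.0e-14 / 1.7 x 10^-9 = 5.88e-6.
[H^+] = sqrt(Ka x [C5H5NH+]) = sqrt(5.88e-6 x 0.1063) = 0.000791 M.
pH = -log(0.000791) = 3.10.

3.10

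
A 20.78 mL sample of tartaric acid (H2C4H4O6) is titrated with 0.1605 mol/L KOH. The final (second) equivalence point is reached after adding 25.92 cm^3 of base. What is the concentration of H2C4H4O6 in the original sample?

0.100 M

n(KOH) = 0.1605 x 0.02592 = 0.004160 mol.
At the final (second) equivalence point, 2 mol OH^- react per mol H2C4H4O6, so n(H2C4H4O6) = 0.004160 / 2 = 0.002080 mol.
[H2C4H4O6] = 0.002080 / 0.02078 L = 0.100 M.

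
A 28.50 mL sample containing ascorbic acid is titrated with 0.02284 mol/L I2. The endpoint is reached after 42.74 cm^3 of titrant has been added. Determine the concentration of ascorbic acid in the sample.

n(I2) = 0.02284 x 0.04274 = 0.0009762 mol.
From the balanced equation, 1 mol I2 reacts with 1 mol ascorbic acid, so n(ascorbic acid) = 0.0009762 x 1/1 = 0.0009762 mol.
[ascorbic acid] = 0.0009762 / 0.02850 L = 0.0343 M.

0.0343 M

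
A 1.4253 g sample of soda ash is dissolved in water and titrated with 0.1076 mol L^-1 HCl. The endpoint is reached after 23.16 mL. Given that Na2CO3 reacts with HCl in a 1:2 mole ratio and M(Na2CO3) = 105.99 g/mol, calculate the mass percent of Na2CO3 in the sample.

n(HCl) = 0.1076 x 0.02316 = 0.002492 mol.
n(Na2CO3) = 0.002492 / 2 = 0.001246 mol.
mass of Na2CO3 = 0.001246 x 105.99 = 0.1321 g.
% purity = 0.1321 / 1.4253 x 100 = 9.27%.

9.27%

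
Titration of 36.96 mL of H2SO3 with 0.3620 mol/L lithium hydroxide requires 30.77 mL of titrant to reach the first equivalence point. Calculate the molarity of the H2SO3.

n(LiOH) = 0.3620 x 0.03077 = 0.01114 mol.
At the first equivalence point, 1 mol OH^- react per mol H2SO3, so n(H2SO3) = 0.01114 / 1 = 0.01114 mol.
[H2SO3] = 0.01114 / 0.03696 L = 0.301 M.

0.301 M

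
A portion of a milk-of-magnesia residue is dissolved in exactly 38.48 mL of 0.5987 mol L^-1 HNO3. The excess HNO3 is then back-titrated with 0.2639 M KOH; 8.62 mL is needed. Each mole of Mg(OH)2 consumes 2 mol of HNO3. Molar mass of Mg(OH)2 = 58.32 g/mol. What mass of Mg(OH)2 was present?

0.605 g

Total n(HNO3) added = 0.5987 x 0.03848 = 0.02304 mol.
n(KOH) used = 0.2639 x 0.008620 = 0.002275 mol, which equals the excess n(HNO3).
So n(HNO3) consumed by the sample = 0.02304 - 0.002275 = 0.02076 mol.
n(Mg(OH)2) = 0.02076 / 2 = 0.01038 mol.
mass = 0.01038 mol x 58.32 g/mol = 0.605 g.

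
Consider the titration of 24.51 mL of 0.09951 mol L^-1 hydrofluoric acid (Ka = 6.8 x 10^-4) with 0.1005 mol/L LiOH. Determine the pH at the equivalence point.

7.93

n(HF) = 0.09951 x 0.02451 = 0.002439 mol; V(LiOH) at equivalence = 0.002439/0.1005 = 0.02427 L.
At equivalence all the acid is converted to F-; total volume = 0.02451 + 0.02427 = 0.04878 L, so [F-] = 0.002439/0.04878 = 0.05000 M.
Kb = Kw/Ka = 1.0e-14 / 6.8 x 10^-4 = 1.47e-11.
[OH^-] = sqrt(Kb x [F-]) = sqrt(1.47e-11 x 0.05000) = 8.58e-7 M.
pOH = 6.07, so pH = 14.00 - 6.07 = 7.93.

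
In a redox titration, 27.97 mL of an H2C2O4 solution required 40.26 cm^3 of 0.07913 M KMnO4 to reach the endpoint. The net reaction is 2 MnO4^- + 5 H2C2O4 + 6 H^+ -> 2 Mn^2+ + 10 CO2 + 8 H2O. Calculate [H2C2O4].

n(KMnO4) = 0.07913 x 0.04026 = 0.003186 mol.
From the balanced equation, 2 mol KMnO4 reacts with 5 mol H2C2O4, so n(H2C2O4) = 0.003186 x 5/2 = 0.007964 mol.
[H2C2O4] = 0.007964 / 0.02797 L = 0.285 M.

0.285 M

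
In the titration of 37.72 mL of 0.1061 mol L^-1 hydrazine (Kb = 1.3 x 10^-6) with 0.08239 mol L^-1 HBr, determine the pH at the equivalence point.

4.72

n(N2H4) = 0.1061 x 0.03772 = 0.004002 mol; V(HBr) at equivalence = 0.004002/0.08239 = 0.04857 L.
At equivalence the base is fully converted to N2H5+; total volume = 0.08629 L, so [N2H5+] = 0.004002/0.08629 = 0.04638 M.
Ka(N2H5+) = Kw/Kb = 1.0e-14 / 1.3 x 10^-6 = 7.69e-9.
[H^+] = sqrt(Ka x [N2H5+]) = sqrt(7.69e-9 x 0.04638) = 1.89e-5 M.
pH = -log(1.89e-5) = 4.72.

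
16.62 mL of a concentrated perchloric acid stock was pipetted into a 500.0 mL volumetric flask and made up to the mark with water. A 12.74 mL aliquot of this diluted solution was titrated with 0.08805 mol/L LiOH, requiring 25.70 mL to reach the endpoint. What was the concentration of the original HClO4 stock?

n(LiOH) = 0.08805 x 0.02570 = 0.002263 mol.
n(HClO4) in the aliquot = 0.002263 mol.
[diluted HClO4] = 0.002263 / 0.01274 = 0.1776 M.
Dilution factor = 500.0/16.62 = 30.08, so [stock] = 0.1776 x 30.08 = 5.34 M.

5.34 M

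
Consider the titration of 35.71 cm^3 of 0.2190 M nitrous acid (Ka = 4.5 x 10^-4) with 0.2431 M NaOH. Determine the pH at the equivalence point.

8.20

n(HNO2) = 0.2190 x 0.03571 = 0.007820 mol; V(NaOH) at equivalence = 0.007820/0.2431 = 0.03217 L.
At equivalence all the acid is converted to NO2-; total volume = 0.03571 + 0.03217 = 0.06788 L, so [NO2-] = 0.007820/0.06788 = 0.1152 M.
Kb = Kw/Ka = 1.0e-14 / 4.5 x 10^-4 = 2.22e-11.
[OH^-] = sqrt(Kb x [NO2-]) = sqrt(2.22e-11 x 0.1152) = 1.60e-6 M.
pOH = 5.80, so pH = 14.00 - 5.80 = 8.20.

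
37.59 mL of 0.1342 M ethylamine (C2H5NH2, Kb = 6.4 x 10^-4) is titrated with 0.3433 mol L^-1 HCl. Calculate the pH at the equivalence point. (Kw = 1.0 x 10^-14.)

5.91

n(C2H5NH2) = 0.1342 x 0.03759 = 0.005045 mol; V(HCl) at equivalence = 0.005045/0.3433 = 0.01469 L.
At equivalence the base is fully converted to C2H5NH3+; total volume = 0.05228 L, so [C2H5NH3+] = 0.005045/0.05228 = 0.09648 M.
Ka(C2H5NH3+) = Kw/Kb = 1.0e-14 / 6.4 x 10^-4 = 1.56e-11.
[H^+] = sqrt(Ka x [C2H5NH3+]) = sqrt(1.56e-11 x 0.09648) = 1.23e-6 M.
pH = -log(1.23e-6) = 5.91.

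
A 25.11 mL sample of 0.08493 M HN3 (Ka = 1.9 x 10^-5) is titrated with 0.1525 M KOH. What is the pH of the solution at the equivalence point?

8.73

n(HN3) = 0.08493 x 0.02511 = 0.002133 mol; V(KOH) at equivalence = 0.002133/0.1525 = 0.01398 L.
At equivalence all the acid is converted to N3-; total volume = 0.02511 + 0.01398 = 0.03909 L, so [N3-] = 0.002133/0.03909 = 0.05455 M.
Kb = Kw/Ka = 1.0e-14 / 1.9 x 10^-5 = 5.26e-10.
[OH^-] = sqrt(Kb x [N3-]) = sqrt(5.26e-10 x 0.05455) = 5.36e-6 M.
pOH = 5.27, so pH = 14.00 - 5.27 = 8.73.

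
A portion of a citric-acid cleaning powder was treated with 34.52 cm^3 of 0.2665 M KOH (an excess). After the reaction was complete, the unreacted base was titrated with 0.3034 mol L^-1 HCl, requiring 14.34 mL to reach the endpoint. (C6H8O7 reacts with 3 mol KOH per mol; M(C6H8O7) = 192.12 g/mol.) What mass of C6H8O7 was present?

Total n(KOH) added = 0.2665 x 0.03452 = 0.009200 mol.
n(HCl) used = 0.3034 x 0.01434 = 0.004351 mol, which equals the excess n(KOH).
So n(KOH) consumed by the sample = 0.009200 - 0.004351 = 0.004849 mol.
n(C6H8O7) = 0.004849 / 3 = 0.001616 mol.
mass = 0.001616 mol x 192.12 g/mol = 0.311 g.

0.311 g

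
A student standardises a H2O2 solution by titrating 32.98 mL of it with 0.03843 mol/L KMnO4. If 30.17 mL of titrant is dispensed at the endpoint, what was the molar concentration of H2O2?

n(KMnO4) = 0.03843 x 0.03017 = 0.001159 mol.
From the balanced equation, 2 mol KMnO4 reacts with 5 mol H2O2, so n(H2O2) = 0.001159 x 5/2 = 0.002899 mol.
[H2O2] = 0.002899 / 0.03298 L = 0.0879 M.

0.0879 M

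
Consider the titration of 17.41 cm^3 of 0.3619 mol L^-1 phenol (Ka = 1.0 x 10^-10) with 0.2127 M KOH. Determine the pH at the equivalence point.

11.56

n(C6H5OH) = 0.3619 x 0.01741 = 0.006301 mol; V(KOH) at equivalence = 0.006301/0.2127 = 0.02962 L.
At equivalence all the acid is converted to C6H5O-; total volume = 0.01741 + 0.02962 = 0.04703 L, so [C6H5O-] = 0.006301/0.04703 = 0.1340 M.
Kb = Kw/Ka = 1.0e-14 / 1.0 x 10^-10 = 0.000100.
[OH^-] = sqrt(Kb x [C6H5O-]) = sqrt(0.000100 x 0.1340) = 0.00366 M.
pOH = 2.44, so pH = 14.00 - 2.44 = 11.56.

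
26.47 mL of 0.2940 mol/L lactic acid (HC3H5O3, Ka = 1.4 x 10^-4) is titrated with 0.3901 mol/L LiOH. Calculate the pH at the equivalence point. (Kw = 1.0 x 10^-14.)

n(HC3H5O3) = 0.2940 x 0.02647 = 0.007782 mol; V(LiOH) at equivalence = 0.007782/0.3901 = 0.01995 L.
At equivalence all the acid is converted to C3H5O3-; total volume = 0.02647 + 0.01995 = 0.04642 L, so [C3H5O3-] = 0.007782/0.04642 = 0.1677 M.
Kb = Kw/Ka = 1.0e-14 / 1.4 x 10^-4 = 7.14e-11.
[OH^-] = sqrt(Kb x [C3H5O3-]) = sqrt(7.14e-11 x 0.1677) = 3.46e-6 M.
pOH = 5.46, so pH = 14.00 - 5.46 = 8.54.

8.54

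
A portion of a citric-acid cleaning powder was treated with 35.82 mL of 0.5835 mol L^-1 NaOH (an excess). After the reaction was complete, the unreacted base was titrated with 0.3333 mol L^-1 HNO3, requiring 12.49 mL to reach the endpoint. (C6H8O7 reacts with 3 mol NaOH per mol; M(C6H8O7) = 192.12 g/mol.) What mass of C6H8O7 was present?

1.07 g

Total n(NaOH) added = 0.5835 x 0.03582 = 0.02090 mol.
n(HNO3) used = 0.3333 x 0.01249 = 0.004163 mol, which equals the excess n(NaOH).
So n(NaOH) consumed by the sample = 0.02090 - 0.004163 = 0.01674 mol.
n(C6H8O7) = 0.01674 / 3 = 0.005579 mol.
mass = 0.005579 mol x 192.12 g/mol = 1.07 g.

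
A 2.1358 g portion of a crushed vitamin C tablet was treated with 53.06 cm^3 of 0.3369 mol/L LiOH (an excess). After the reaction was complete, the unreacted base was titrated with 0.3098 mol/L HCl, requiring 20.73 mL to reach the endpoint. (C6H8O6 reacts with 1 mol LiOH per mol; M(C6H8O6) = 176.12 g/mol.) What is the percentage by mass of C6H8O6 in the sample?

94.4%

Total n(LiOH) added = 0.3369 x 0.05306 = 0.01788 mol.
n(HCl) used = 0.3098 x 0.02073 = 0.006422 mol, which equals the excess n(LiOH).
So n(LiOH) consumed by the sample = 0.01788 - 0.006422 = 0.01145 mol.
n(C6H8O6) = 0.01145 / 1 = 0.01145 mol.
mass C6H8O6 = 0.01145 x 176.12 = 2.017 g, so %C6H8O6 = 2.017/2.1358 x 100 = 94.4%.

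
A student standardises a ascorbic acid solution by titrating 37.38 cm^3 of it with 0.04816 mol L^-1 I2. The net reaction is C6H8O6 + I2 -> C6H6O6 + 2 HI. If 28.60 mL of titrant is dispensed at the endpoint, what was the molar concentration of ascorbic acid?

0.0368 M

n(I2) = 0.04816 x 0.02860 = 0.001377 mol.
From the balanced equation, 1 mol I2 reacts with 1 mol ascorbic acid, so n(ascorbic acid) = 0.001377 x 1/1 = 0.001377 mol.
[ascorbic acid] = 0.001377 / 0.03738 L = 0.0368 M.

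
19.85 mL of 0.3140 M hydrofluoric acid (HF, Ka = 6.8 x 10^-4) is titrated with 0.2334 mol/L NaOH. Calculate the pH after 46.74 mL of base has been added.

12.85

n(acid) = 0.3140 x 0.01985 = 0.006233 mol; n(NaOH) added = 0.2334 x 0.04674 = 0.01091 mol.
Base is in excess by 0.01091 - 0.006233 = 0.004676 mol in a total volume of 0.06659 L.
[OH^-] = 0.004676/0.06659 = 0.07022 M, so pOH = 1.15 and pH = 14.00 - 1.15 = 12.85.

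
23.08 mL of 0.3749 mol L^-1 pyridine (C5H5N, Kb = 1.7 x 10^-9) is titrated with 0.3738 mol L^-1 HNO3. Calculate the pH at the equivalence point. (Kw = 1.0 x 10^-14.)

n(C5H5N) = 0.3749 x 0.02308 = 0.008653 mol; V(HNO3) at equivalence = 0.008653/0.3738 = 0.02315 L.
At equivalence the base is fully converted to C5H5NH+; total volume = 0.04623 L, so [C5H5NH+] = 0.008653/0.04623 = 0.1872 M.
Ka(C5H5NH+) = Kw/Kb = 1.0e-14 / 1.7 x 10^-9 = 5.88e-6.
[H^+] = sqrt(Ka x [C5H5NH+]) = sqrt(5.88e-6 x 0.1872) = 0.00105 M.
pH = -log(0.00105) = 2.98.

2.98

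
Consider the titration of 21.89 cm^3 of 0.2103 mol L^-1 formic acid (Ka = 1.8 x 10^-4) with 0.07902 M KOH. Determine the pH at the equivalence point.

n(HCOOH) = 0.2103 x 0.02189 = 0.004603 mol; V(KOH) at equivalence = 0.004603/0.07902 = 0.05826 L.
At equivalence all the acid is converted to HCOO-; total volume = 0.02189 + 0.05826 = 0.08015 L, so [HCOO-] = 0.004603/0.08015 = 0.05744 M.
Kb = Kw/Ka = 1.0e-14 / 1.8 x 10^-4 = 5.56e-11.
[OH^-] = sqrt(Kb x [HCOO-]) = sqrt(5.56e-11 x 0.05744) = 1.79e-6 M.
pOH = 5.75, so pH = 14.00 - 5.75 = 8.25.

8.25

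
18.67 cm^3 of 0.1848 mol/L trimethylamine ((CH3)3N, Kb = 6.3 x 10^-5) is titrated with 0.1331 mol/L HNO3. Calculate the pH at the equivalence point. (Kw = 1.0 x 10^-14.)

5.46

n((CH3)3N) = 0.1848 x 0.01867 = 0.003450 mol; V(HNO3) at equivalence = 0.003450/0.1331 = 0.02592 L.
At equivalence the base is fully converted to (CH3)3NH+; total volume = 0.04459 L, so [(CH3)3NH+] = 0.003450/0.04459 = 0.07737 M.
Ka((CH3)3NH+) = Kw/Kb = 1.0e-14 / 6.3 x 10^-5 = 1.59e-10.
[H^+] = sqrt(Ka x [(CH3)3NH+]) = sqrt(1.59e-10 x 0.07737) = 3.50e-6 M.
pH = -log(3.50e-6) = 5.46.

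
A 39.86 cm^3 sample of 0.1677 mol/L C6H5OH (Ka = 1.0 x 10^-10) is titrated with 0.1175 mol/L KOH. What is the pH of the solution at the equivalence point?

11.42

n(C6H5OH) = 0.1677 x 0.03986 = 0.006685 mol; V(KOH) at equivalence = 0.006685/0.1175 = 0.05689 L.
At equivalence all the acid is converted to C6H5O-; total volume = 0.03986 + 0.05689 = 0.09675 L, so [C6H5O-] = 0.006685/0.09675 = 0.06909 M.
Kb = Kw/Ka = 1.0e-14 / 1.0 x 10^-10 = 0.000100.
[OH^-] = sqrt(Kb x [C6H5O-]) = sqrt(0.000100 x 0.06909) = 0.00263 M.
pOH = 2.58, so pH = 14.00 - 2.58 = 11.42.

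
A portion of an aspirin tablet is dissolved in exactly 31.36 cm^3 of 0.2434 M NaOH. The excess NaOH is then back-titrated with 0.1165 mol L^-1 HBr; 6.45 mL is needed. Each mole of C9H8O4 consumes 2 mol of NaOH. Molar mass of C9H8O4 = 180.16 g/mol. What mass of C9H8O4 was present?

Total n(NaOH) added = 0.2434 x 0.03136 = 0.007633 mol.
n(HBr) used = 0.1165 x 0.006450 = 0.0007514 mol, which equals the excess n(NaOH).
So n(NaOH) consumed by the sample = 0.007633 - 0.0007514 = 0.006882 mol.
n(C9H8O4) = 0.006882 / 2 = 0.003441 mol.
mass = 0.003441 mol x 180.16 g/mol = 0.620 g.

0.620 g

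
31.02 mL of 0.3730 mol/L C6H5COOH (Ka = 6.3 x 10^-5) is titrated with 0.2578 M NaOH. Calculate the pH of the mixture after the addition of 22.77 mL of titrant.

4.21

Initial n(C6H5COOH) = 0.3730 x 0.03102 = 0.01157 mol.
n(NaOH) added = 0.2578 x 0.02277 = 0.005870 mol, converting that many moles of C6H5COOH to C6H5COO-.
Remaining n(C6H5COOH) = 0.005700 mol; n(C6H5COO-) = 0.005870 mol.
By Henderson-Hasselbalch, pH = pKa + log([A^-]/[HA]) = 4.20 + log(0.005870/0.005700) = 4.20 + (+0.01) = 4.21.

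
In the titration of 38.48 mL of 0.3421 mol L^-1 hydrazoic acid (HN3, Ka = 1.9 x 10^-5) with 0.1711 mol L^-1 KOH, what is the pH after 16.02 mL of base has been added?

Initial n(HN3) = 0.3421 x 0.03848 = 0.01316 mol.
n(KOH) added = 0.1711 x 0.01602 = 0.002741 mol, converting that many moles of HN3 to N3-.
Remaining n(HN3) = 0.01042 mol; n(N3-) = 0.002741 mol.
By Henderson-Hasselbalch, pH = pKa + log([A^-]/[HA]) = 4.72 + log(0.002741/0.01042) = 4.72 + (-0.58) = 4.14.

4.14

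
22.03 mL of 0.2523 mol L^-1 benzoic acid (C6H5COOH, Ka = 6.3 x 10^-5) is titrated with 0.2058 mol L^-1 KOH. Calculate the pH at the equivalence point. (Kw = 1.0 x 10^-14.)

n(C6H5COOH) = 0.2523 x 0.02203 = 0.005558 mol; V(KOH) at equivalence = 0.005558/0.2058 = 0.02701 L.
At equivalence all the acid is converted to C6H5COO-; total volume = 0.02203 + 0.02701 = 0.04904 L, so [C6H5COO-] = 0.005558/0.04904 = 0.1133 M.
Kb = Kw/Ka = 1.0e-14 / 6.3 x 10^-5 = 1.59e-10.
[OH^-] = sqrt(Kb x [C6H5COO-]) = sqrt(1.59e-10 x 0.1133) = 4.24e-6 M.
pOH = 5.37, so pH = 14.00 - 5.37 = 8.63.

8.63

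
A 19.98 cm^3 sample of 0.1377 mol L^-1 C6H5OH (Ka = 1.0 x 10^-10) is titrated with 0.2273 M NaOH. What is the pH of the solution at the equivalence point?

n(C6H5OH) = 0.1377 x 0.01998 = 0.002751 mol; V(NaOH) at equivalence = 0.002751/0.2273 = 0.01210 L.
At equivalence all the acid is converted to C6H5O-; total volume = 0.01998 + 0.01210 = 0.03208 L, so [C6H5O-] = 0.002751/0.03208 = 0.08575 M.
Kb = Kw/Ka = 1.0e-14 / 1.0 x 10^-10 = 0.000100.
[OH^-] = sqrt(Kb x [C6H5O-]) = sqrt(0.000100 x 0.08575) = 0.00293 M.
pOH = 2.53, so pH = 14.00 - 2.53 = 11.47.

11.47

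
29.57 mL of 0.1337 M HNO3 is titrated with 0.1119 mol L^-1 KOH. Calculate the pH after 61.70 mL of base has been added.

12.51

n(acid) = 0.1337 x 0.02957 = 0.003954 mol; n(KOH) added = 0.1119 x 0.06170 = 0.006904 mol.
Base is in excess by 0.006904 - 0.003954 = 0.002951 mol in a total volume of 0.09127 L.
[OH^-] = 0.002951/0.09127 = 0.03233 M, so pOH = 1.49 and pH = 14.00 - 1.49 = 12.51.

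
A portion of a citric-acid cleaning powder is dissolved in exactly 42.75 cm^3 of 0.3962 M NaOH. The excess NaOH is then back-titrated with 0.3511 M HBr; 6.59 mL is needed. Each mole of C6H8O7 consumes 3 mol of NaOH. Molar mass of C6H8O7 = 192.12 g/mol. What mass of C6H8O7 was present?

Total n(NaOH) added = 0.3962 x 0.04275 = 0.01694 mol.
n(HBr) used = 0.3511 x 0.006590 = 0.002314 mol, which equals the excess n(NaOH).
So n(NaOH) consumed by the sample = 0.01694 - 0.002314 = 0.01462 mol.
n(C6H8O7) = 0.01462 / 3 = 0.004875 mol.
mass = 0.004875 mol x 192.12 g/mol = 0.937 g.

0.937 g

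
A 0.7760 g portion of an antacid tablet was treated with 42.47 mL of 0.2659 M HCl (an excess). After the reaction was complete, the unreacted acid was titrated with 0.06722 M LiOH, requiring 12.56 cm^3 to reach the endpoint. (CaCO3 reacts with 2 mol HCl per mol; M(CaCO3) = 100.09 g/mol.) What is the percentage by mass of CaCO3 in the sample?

67.4%

Total n(HCl) added = 0.2659 x 0.04247 = 0.01129 mol.
n(LiOH) used = 0.06722 x 0.01256 = 0.0008443 mol, which equals the excess n(HCl).
So n(HCl) consumed by the sample = 0.01129 - 0.0008443 = 0.01045 mol.
n(CaCO3) = 0.01045 / 2 = 0.005224 mol.
mass CaCO3 = 0.005224 x 100.09 = 0.5229 g, so %CaCO3 = 0.5229/0.7760 x 100 = 67.4%.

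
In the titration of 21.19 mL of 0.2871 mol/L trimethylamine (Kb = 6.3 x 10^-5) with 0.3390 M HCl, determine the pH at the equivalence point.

5.30

n((CH3)3N) = 0.2871 x 0.02119 = 0.006084 mol; V(HCl) at equivalence = 0.006084/0.3390 = 0.01795 L.
At equivalence the base is fully converted to (CH3)3NH+; total volume = 0.03914 L, so [(CH3)3NH+] = 0.006084/0.03914 = 0.1554 M.
Ka((CH3)3NH+) = Kw/Kb = 1.0e-14 / 6.3 x 10^-5 = 1.59e-10.
[H^+] = sqrt(Ka x [(CH3)3NH+]) = sqrt(1.59e-10 x 0.1554) = 4.97e-6 M.
pH = -log(4.97e-6) = 5.30.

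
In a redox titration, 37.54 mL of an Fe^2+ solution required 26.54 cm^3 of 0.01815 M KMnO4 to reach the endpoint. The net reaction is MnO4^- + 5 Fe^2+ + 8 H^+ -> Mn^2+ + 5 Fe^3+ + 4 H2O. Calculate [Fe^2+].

n(KMnO4) = 0.01815 x 0.02654 = 0.0004817 mol.
From the balanced equation, 1 mol KMnO4 reacts with 5 mol Fe^2+, so n(Fe^2+) = 0.0004817 x 5/1 = 0.002409 mol.
[Fe^2+] = 0.002409 / 0.03754 L = 0.0642 M.

0.0642 M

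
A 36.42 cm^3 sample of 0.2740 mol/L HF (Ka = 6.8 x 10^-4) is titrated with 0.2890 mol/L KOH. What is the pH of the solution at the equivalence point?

n(HF) = 0.2740 x 0.03642 = 0.009979 mol; V(KOH) at equivalence = 0.009979/0.2890 = 0.03453 L.
At equivalence all the acid is converted to F-; total volume = 0.03642 + 0.03453 = 0.07095 L, so [F-] = 0.009979/0.07095 = 0.1407 M.
Kb = Kw/Ka = 1.0e-14 / 6.8 x 10^-4 = 1.47e-11.
[OH^-] = sqrt(Kb x [F-]) = sqrt(1.47e-11 x 0.1407) = 1.44e-6 M.
pOH = 5.84, so pH = 14.00 - 5.84 = 8.16.

8.16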